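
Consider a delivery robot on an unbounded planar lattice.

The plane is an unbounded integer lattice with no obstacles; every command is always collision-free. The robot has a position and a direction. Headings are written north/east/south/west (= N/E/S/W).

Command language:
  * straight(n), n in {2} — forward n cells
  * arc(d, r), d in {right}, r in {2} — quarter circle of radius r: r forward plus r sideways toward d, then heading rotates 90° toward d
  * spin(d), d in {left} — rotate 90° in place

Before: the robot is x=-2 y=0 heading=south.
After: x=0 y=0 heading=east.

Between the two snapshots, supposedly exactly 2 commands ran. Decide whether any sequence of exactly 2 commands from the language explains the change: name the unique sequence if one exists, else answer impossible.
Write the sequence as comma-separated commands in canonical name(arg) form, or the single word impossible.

key: running straight(2) before spin(left) would end elsewhere — order is forced
from: x=-2 y=0 heading=south
[1] after spin(left): x=-2 y=0 heading=east
[2] after straight(2): x=0 y=0 heading=east
all 9 alternatives checked — unique.

spin(left), straight(2)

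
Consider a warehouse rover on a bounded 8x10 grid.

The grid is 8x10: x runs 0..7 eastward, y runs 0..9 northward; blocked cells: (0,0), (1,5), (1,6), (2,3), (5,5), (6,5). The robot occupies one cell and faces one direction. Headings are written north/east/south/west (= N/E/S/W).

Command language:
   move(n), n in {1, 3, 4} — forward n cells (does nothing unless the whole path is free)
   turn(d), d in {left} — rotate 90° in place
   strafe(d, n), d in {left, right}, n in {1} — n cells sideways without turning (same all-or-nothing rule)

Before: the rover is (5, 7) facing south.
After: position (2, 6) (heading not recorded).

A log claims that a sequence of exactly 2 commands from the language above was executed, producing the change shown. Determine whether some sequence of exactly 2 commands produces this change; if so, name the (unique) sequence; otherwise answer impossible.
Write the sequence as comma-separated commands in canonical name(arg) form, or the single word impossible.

all 36 sequences checked — none match.

impossible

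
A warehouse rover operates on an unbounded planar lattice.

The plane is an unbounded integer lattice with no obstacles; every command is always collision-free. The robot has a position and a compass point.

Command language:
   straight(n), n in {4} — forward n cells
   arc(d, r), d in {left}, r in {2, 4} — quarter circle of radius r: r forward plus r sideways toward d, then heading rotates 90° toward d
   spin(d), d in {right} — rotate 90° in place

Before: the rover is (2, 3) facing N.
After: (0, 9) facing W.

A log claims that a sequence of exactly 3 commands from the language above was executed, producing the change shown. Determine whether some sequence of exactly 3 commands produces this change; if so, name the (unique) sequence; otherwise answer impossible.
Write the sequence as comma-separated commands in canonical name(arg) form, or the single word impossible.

key: running arc(left, 4) before spin(right) would end elsewhere — order is forced
begin: (2, 3) facing N
[1] after spin(right): (2, 3) facing E
[2] after arc(left, 2): (4, 5) facing N
[3] after arc(left, 4): (0, 9) facing W
all 64 alternatives checked — unique.

spin(right), arc(left, 2), arc(left, 4)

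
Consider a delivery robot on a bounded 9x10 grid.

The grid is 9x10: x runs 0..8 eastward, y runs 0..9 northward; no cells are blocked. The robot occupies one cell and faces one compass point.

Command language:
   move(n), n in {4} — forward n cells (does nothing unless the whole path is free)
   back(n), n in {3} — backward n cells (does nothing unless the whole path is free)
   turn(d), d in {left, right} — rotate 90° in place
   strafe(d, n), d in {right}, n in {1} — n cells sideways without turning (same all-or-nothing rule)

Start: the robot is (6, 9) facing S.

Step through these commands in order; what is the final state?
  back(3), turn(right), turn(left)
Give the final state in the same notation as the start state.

(6, 9) facing S

t0: (6, 9) facing S
t=1 back(3) ⇒ (6, 9) facing S
t=2 turn(right) ⇒ (6, 9) facing W
t=3 turn(left) ⇒ (6, 9) facing S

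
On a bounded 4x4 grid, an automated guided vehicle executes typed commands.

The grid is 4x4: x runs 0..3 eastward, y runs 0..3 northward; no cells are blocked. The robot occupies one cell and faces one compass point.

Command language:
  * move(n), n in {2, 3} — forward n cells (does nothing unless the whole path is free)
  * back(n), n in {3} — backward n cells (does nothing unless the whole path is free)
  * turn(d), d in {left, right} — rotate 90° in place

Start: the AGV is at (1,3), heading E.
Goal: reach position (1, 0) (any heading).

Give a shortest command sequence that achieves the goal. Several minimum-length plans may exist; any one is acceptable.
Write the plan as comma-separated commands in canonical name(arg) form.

turn(right), move(3)

from: at (1,3), heading E
[1] after turn(right): at (1,3), heading S
[2] after move(3): at (1,0), heading S
shorter routes all fall short; 2 is best.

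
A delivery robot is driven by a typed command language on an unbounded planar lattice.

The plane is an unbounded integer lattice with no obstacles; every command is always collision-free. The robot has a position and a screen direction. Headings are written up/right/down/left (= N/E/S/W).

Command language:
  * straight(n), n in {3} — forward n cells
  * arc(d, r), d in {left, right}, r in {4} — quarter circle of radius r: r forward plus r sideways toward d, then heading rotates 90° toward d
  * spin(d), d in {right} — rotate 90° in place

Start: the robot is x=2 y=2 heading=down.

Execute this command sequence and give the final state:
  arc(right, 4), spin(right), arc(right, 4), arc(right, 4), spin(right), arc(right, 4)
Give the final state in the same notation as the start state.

initial: x=2 y=2 heading=down
[1] after arc(right, 4): x=-2 y=-2 heading=left
[2] after spin(right): x=-2 y=-2 heading=up
[3] after arc(right, 4): x=2 y=2 heading=right
[4] after arc(right, 4): x=6 y=-2 heading=down
[5] after spin(right): x=6 y=-2 heading=left
[6] after arc(right, 4): x=2 y=2 heading=up

x=2 y=2 heading=up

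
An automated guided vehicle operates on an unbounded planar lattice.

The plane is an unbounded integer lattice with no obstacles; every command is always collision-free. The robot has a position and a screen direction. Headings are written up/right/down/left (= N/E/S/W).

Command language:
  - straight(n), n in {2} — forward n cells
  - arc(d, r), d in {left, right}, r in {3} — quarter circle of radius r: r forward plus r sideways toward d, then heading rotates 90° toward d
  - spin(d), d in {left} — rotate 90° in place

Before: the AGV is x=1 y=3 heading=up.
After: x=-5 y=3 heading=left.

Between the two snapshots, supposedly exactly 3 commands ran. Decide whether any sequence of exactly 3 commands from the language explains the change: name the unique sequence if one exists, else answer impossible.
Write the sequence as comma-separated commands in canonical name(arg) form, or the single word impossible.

arc(left, 3), spin(left), arc(right, 3)

key: position moved to (-5,3) AND the heading swung to W — translation plus rotation needed
initial: x=1 y=3 heading=up
step 1 (arc(left, 3)): x=-2 y=6 heading=left
step 2 (spin(left)): x=-2 y=6 heading=down
step 3 (arc(right, 3)): x=-5 y=3 heading=left
all 64 alternatives checked — unique.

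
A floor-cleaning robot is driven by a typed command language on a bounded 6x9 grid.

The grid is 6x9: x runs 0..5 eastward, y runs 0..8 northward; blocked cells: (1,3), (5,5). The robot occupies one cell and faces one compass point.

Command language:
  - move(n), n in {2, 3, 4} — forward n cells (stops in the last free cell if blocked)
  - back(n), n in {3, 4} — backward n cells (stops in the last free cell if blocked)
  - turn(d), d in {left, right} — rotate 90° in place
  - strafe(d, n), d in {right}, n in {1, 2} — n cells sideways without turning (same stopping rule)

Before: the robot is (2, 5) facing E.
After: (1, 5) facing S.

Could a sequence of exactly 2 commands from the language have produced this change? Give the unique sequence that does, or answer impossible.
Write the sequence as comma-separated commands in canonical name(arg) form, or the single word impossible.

turn(right), strafe(right, 1)

key: position moved to (1,5) AND the heading swung to S — translation plus rotation needed
start: (2, 5) facing E
[1] after turn(right): (2, 5) facing S
[2] after strafe(right, 1): (1, 5) facing S
no rival 2-sequence matches.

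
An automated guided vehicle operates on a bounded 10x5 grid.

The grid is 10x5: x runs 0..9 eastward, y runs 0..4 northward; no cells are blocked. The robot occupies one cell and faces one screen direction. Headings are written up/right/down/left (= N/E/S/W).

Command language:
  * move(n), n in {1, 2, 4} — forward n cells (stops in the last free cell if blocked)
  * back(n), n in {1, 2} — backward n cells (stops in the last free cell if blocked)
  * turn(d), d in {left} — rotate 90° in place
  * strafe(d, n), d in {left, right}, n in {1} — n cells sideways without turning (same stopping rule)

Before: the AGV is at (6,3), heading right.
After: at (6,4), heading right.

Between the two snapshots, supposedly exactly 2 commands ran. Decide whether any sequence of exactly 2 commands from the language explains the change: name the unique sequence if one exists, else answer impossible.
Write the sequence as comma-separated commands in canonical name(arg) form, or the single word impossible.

strafe(left, 1), strafe(left, 1)

key: still facing E at the end — nothing in the sequence rotates
t0: at (6,3), heading right
t=1 strafe(left, 1) ⇒ at (6,4), heading right
t=2 strafe(left, 1) ⇒ at (6,4), heading right
no rival 2-sequence matches.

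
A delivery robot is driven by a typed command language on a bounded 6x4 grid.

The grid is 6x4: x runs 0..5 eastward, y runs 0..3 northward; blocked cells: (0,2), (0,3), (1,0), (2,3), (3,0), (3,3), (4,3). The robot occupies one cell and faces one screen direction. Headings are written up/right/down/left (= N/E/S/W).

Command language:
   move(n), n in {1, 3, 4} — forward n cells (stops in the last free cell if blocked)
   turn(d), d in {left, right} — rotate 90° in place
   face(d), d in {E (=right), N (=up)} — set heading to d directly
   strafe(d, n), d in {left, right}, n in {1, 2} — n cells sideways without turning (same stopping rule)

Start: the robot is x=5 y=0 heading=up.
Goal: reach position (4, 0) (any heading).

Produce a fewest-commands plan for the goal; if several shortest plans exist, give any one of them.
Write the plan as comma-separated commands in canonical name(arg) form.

from: x=5 y=0 heading=up
t=1 strafe(left, 2) ⇒ x=4 y=0 heading=up
nothing shorter than 1 reaches the goal.

strafe(left, 2)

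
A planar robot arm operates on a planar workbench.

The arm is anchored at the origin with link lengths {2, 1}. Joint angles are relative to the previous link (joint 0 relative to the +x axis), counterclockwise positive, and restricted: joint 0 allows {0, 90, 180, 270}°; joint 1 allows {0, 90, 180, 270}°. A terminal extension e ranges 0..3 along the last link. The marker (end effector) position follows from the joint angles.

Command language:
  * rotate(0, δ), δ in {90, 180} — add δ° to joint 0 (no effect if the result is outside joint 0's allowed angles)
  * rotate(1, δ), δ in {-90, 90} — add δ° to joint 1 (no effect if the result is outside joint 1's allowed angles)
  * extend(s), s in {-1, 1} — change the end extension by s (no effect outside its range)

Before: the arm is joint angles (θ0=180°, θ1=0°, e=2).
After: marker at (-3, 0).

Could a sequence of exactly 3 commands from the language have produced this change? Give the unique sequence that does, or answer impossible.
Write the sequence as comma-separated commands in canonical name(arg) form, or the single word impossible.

initial: joint angles (θ0=180°, θ1=0°, e=2)
t=1 extend(-1) ⇒ joint angles (θ0=180°, θ1=0°, e=1)
t=2 extend(-1) ⇒ joint angles (θ0=180°, θ1=0°, e=0)
t=3 extend(-1) ⇒ joint angles (θ0=180°, θ1=0°, e=0)
uniquely the one of 216 3-step routes that fits.

extend(-1), extend(-1), extend(-1)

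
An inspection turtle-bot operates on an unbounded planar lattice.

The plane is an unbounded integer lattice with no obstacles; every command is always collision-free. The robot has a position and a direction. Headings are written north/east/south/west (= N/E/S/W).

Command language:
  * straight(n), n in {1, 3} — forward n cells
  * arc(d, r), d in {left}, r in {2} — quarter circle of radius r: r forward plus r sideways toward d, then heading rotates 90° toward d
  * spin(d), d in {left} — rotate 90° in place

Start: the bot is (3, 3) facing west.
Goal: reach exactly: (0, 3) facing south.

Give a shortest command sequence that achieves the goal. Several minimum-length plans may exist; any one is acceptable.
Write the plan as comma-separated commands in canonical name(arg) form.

straight(3), spin(left)

begin: (3, 3) facing west
1. straight(3) → (0, 3) facing west
2. spin(left) → (0, 3) facing south
shorter routes all fall short; 2 is best.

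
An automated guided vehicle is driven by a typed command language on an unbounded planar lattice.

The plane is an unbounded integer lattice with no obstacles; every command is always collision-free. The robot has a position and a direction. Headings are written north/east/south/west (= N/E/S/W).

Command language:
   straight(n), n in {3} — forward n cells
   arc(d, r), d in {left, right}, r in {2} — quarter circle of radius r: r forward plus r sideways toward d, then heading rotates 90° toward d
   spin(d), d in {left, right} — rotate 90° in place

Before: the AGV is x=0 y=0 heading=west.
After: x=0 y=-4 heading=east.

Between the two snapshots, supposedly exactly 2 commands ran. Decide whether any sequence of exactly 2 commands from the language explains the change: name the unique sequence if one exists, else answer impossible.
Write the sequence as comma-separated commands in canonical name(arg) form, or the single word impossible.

key: position moved to (0,-4) AND the heading swung to E — translation plus rotation needed
start: x=0 y=0 heading=west
step 1 (arc(left, 2)): x=-2 y=-2 heading=south
step 2 (arc(left, 2)): x=0 y=-4 heading=east
all 25 alternatives checked — unique.

arc(left, 2), arc(left, 2)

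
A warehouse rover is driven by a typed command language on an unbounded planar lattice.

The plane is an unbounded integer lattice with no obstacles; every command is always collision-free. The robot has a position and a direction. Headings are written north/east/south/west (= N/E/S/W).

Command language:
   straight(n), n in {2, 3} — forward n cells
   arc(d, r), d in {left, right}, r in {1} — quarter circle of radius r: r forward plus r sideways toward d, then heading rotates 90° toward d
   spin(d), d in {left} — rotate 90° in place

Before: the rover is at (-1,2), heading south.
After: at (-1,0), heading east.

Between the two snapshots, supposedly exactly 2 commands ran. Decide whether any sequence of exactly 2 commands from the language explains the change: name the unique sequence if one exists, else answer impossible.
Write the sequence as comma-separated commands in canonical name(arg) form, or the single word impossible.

key: order matters: swapping straight(2) and spin(left) lands elsewhere
t0: at (-1,2), heading south
step 1 (straight(2)): at (-1,0), heading south
step 2 (spin(left)): at (-1,0), heading east
no rival 2-sequence matches.

straight(2), spin(left)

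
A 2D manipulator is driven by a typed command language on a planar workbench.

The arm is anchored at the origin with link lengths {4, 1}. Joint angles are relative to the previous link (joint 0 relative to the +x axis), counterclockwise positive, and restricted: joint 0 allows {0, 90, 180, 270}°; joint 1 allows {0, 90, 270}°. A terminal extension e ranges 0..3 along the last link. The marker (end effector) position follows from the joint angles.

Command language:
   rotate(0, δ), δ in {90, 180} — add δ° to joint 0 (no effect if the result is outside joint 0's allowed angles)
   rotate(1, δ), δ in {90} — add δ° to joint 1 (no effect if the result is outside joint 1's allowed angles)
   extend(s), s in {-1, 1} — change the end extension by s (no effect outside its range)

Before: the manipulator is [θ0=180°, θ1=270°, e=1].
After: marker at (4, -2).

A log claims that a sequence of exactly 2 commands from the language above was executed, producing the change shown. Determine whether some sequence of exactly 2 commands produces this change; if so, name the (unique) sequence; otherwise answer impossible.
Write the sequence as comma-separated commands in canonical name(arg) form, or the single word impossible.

start: [θ0=180°, θ1=270°, e=1]
1. rotate(0, 90) → [θ0=270°, θ1=270°, e=1]
2. rotate(0, 90) → [θ0=0°, θ1=270°, e=1]
all 25 alternatives checked — unique.

rotate(0, 90), rotate(0, 90)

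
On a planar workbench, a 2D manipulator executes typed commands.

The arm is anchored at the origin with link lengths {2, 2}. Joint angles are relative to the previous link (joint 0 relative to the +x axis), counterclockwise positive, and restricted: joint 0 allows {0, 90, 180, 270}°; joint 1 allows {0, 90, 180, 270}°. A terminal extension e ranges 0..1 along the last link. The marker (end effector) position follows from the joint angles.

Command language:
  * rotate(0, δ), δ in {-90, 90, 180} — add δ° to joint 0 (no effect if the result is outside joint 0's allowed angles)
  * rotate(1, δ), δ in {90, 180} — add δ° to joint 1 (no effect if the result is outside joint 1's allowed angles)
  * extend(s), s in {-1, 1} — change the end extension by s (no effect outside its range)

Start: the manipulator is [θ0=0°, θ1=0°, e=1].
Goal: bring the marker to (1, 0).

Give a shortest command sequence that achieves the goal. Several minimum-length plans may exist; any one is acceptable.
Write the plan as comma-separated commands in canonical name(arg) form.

rotate(0, 180), rotate(1, 180)

from: [θ0=0°, θ1=0°, e=1]
[1] after rotate(0, 180): [θ0=180°, θ1=0°, e=1]
[2] after rotate(1, 180): [θ0=180°, θ1=180°, e=1]
minimal: 2 command(s), checked below 2.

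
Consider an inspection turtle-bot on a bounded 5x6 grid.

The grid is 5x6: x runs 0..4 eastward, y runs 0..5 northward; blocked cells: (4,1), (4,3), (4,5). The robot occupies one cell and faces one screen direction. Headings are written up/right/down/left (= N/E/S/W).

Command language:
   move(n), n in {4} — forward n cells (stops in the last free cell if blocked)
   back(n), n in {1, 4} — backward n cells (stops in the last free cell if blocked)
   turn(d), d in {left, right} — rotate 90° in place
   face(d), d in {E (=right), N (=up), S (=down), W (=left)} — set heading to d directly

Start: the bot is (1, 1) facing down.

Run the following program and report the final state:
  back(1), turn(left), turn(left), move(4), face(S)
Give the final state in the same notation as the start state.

t0: (1, 1) facing down
step 1 (back(1)): (1, 2) facing down
step 2 (turn(left)): (1, 2) facing right
step 3 (turn(left)): (1, 2) facing up
step 4 (move(4)): (1, 5) facing up
step 5 (face(S)): (1, 5) facing down

(1, 5) facing down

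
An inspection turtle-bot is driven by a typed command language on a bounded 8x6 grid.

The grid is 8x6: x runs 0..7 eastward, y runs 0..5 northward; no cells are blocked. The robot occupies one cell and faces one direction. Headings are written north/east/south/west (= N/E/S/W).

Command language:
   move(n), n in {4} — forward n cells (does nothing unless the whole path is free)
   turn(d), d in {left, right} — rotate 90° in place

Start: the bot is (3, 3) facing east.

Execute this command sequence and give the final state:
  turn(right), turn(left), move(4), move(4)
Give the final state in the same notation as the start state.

(7, 3) facing east

initial: (3, 3) facing east
step 1 (turn(right)): (3, 3) facing south
step 2 (turn(left)): (3, 3) facing east
step 3 (move(4)): (7, 3) facing east
step 4 (move(4)): (7, 3) facing east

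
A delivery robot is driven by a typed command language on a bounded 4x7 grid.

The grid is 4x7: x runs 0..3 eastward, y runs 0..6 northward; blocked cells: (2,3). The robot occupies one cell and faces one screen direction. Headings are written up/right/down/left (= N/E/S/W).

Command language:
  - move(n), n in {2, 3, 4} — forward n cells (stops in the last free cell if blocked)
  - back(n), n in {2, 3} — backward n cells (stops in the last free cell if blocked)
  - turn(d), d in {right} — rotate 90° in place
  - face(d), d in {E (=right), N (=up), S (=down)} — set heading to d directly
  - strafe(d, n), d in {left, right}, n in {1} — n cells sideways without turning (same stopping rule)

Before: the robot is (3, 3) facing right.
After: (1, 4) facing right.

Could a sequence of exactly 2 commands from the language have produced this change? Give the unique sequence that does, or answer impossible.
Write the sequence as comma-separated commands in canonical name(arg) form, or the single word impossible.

key: running back(2) before strafe(left, 1) would end elsewhere — order is forced
from: (3, 3) facing right
t=1 strafe(left, 1) ⇒ (3, 4) facing right
t=2 back(2) ⇒ (1, 4) facing right
uniquely the one of 121 2-step routes that fits.

strafe(left, 1), back(2)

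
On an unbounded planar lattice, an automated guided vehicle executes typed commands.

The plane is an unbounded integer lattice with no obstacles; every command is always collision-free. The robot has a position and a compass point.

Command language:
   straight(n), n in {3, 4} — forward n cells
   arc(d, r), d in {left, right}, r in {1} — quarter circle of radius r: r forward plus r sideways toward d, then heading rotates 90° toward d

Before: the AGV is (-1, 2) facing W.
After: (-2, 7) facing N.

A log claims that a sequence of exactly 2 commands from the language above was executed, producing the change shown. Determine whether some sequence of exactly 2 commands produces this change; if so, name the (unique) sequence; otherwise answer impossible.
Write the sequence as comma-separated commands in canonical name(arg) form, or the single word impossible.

key: position moved to (-2,7) AND the heading swung to N — translation plus rotation needed
start: (-1, 2) facing W
[1] after arc(right, 1): (-2, 3) facing N
[2] after straight(4): (-2, 7) facing N
no rival 2-sequence matches.

arc(right, 1), straight(4)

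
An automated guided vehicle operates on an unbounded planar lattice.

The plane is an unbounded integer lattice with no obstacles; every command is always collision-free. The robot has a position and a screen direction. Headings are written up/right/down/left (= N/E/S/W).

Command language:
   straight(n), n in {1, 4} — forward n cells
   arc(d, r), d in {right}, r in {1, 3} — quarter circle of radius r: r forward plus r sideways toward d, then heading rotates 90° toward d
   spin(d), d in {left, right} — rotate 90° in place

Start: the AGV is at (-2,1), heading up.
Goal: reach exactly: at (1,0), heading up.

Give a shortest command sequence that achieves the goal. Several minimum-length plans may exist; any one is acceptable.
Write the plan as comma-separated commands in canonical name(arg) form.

arc(right, 1), arc(right, 3), spin(right), arc(right, 1)

from: at (-2,1), heading up
[1] after arc(right, 1): at (-1,2), heading right
[2] after arc(right, 3): at (2,-1), heading down
[3] after spin(right): at (2,-1), heading left
[4] after arc(right, 1): at (1,0), heading up
shorter routes all fall short; 4 is best.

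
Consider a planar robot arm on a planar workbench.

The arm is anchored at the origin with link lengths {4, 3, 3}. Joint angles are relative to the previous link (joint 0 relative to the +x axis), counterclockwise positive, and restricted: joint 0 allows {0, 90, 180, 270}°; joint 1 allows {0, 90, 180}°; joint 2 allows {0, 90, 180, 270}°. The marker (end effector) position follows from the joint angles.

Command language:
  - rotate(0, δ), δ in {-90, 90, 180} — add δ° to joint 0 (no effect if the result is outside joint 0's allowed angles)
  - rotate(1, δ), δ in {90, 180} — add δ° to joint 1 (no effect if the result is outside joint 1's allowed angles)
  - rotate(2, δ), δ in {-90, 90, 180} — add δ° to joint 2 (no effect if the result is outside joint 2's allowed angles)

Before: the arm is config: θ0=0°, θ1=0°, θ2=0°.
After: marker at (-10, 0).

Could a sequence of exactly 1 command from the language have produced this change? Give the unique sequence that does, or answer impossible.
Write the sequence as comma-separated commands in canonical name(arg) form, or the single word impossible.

t0: config: θ0=0°, θ1=0°, θ2=0°
1. rotate(0, 180) → config: θ0=180°, θ1=0°, θ2=0°
no rival 1-sequence matches.

rotate(0, 180)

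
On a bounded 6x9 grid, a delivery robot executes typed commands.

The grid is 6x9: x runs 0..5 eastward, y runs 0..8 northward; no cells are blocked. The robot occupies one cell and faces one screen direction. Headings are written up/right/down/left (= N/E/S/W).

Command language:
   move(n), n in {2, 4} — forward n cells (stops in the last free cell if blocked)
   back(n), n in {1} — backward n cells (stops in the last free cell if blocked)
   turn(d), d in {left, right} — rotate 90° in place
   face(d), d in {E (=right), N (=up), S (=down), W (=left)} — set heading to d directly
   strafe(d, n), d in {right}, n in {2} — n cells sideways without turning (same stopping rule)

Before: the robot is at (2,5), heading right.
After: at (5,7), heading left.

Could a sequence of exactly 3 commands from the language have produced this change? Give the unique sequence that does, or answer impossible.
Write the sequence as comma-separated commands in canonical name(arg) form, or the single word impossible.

move(4), face(W), strafe(right, 2)

key: move(4) runs into the grid edge before its full distance
initial: at (2,5), heading right
[1] after move(4): at (5,5), heading right
[2] after face(W): at (5,5), heading left
[3] after strafe(right, 2): at (5,7), heading left
no rival 3-sequence matches.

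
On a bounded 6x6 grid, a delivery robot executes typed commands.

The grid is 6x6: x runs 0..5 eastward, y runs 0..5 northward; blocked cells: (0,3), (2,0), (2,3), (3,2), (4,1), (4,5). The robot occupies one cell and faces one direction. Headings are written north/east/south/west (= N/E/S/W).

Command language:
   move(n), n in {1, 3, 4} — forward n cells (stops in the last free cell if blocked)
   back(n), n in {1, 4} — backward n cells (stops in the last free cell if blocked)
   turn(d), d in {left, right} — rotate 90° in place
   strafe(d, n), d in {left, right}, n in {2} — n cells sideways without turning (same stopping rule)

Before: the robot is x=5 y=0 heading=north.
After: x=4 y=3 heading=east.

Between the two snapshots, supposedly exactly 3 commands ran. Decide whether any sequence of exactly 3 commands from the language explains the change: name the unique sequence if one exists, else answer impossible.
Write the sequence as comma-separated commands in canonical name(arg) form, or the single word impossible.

key: position moved to (4,3) AND the heading swung to E — translation plus rotation needed
from: x=5 y=0 heading=north
t=1 move(3) ⇒ x=5 y=3 heading=north
t=2 turn(right) ⇒ x=5 y=3 heading=east
t=3 back(1) ⇒ x=4 y=3 heading=east
no other 3-command option fits: unique.

move(3), turn(right), back(1)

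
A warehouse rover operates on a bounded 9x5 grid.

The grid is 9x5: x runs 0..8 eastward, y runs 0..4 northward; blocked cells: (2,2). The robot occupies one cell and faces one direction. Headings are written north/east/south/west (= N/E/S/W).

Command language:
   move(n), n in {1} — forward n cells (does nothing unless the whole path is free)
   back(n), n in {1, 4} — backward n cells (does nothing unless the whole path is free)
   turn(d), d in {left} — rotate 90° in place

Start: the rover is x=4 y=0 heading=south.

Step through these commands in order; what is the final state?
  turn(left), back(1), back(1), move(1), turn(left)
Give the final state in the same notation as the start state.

x=3 y=0 heading=north

from: x=4 y=0 heading=south
[1] after turn(left): x=4 y=0 heading=east
[2] after back(1): x=3 y=0 heading=east
[3] after back(1): x=2 y=0 heading=east
[4] after move(1): x=3 y=0 heading=east
[5] after turn(left): x=3 y=0 heading=north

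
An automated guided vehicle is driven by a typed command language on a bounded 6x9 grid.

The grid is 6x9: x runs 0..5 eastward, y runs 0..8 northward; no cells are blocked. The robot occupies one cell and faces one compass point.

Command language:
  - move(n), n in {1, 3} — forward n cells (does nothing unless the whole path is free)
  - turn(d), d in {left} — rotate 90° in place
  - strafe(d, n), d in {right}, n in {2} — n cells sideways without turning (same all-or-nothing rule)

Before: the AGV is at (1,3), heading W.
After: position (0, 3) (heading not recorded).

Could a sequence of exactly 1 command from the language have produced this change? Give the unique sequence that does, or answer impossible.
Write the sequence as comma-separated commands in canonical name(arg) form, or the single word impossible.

from: at (1,3), heading W
[1] after move(1): at (0,3), heading W
no other 1-command option fits: unique.

move(1)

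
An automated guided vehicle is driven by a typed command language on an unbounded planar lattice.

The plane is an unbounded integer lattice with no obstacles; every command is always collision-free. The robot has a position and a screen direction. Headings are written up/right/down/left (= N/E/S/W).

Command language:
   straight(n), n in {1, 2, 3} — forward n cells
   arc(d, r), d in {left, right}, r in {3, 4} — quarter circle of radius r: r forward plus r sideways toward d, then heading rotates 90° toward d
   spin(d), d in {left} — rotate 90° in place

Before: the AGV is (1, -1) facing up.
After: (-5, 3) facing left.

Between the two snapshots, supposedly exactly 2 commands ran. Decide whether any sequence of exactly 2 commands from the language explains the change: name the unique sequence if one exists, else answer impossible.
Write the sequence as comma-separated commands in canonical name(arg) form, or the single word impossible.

arc(left, 4), straight(2)

key: running straight(2) before arc(left, 4) would end elsewhere — order is forced
start: (1, -1) facing up
t=1 arc(left, 4) ⇒ (-3, 3) facing left
t=2 straight(2) ⇒ (-5, 3) facing left
all 64 alternatives checked — unique.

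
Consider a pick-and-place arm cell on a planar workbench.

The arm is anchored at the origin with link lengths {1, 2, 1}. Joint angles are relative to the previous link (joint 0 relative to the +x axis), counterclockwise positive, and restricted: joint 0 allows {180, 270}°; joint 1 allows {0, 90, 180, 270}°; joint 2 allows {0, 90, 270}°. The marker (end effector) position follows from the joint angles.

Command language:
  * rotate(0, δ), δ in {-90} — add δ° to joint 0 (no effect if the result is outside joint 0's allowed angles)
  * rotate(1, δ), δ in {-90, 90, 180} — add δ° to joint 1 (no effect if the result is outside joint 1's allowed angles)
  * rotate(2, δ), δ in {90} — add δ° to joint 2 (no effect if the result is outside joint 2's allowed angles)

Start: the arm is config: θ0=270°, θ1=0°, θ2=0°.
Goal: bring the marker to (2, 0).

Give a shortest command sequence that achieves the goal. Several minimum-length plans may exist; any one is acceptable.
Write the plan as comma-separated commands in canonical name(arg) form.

begin: config: θ0=270°, θ1=0°, θ2=0°
[1] after rotate(1, 180): config: θ0=270°, θ1=180°, θ2=0°
[2] after rotate(0, -90): config: θ0=180°, θ1=180°, θ2=0°
nothing shorter than 2 reaches the goal.

rotate(1, 180), rotate(0, -90)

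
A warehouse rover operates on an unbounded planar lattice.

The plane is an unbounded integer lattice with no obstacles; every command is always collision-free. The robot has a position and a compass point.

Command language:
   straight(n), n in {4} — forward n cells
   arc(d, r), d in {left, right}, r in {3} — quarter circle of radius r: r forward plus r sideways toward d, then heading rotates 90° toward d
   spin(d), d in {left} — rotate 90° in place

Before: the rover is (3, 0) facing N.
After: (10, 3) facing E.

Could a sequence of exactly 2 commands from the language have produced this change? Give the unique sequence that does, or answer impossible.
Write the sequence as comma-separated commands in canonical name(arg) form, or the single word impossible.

arc(right, 3), straight(4)

key: order matters: swapping arc(right, 3) and straight(4) lands elsewhere
initial: (3, 0) facing N
[1] after arc(right, 3): (6, 3) facing E
[2] after straight(4): (10, 3) facing E
no rival 2-sequence matches.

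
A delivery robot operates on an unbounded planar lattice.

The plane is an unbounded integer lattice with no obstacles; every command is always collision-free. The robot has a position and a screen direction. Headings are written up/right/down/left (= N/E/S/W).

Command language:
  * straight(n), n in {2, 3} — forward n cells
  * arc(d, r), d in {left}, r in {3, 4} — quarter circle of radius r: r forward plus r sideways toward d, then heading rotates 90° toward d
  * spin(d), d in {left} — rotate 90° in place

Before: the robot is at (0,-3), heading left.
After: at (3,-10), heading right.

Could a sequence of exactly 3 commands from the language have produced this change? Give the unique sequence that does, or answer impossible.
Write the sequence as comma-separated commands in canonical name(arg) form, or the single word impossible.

key: order matters: swapping arc(left, 3) and straight(2) lands elsewhere
t0: at (0,-3), heading left
1. arc(left, 3) → at (-3,-6), heading down
2. arc(left, 4) → at (1,-10), heading right
3. straight(2) → at (3,-10), heading right
no rival 3-sequence matches.

arc(left, 3), arc(left, 4), straight(2)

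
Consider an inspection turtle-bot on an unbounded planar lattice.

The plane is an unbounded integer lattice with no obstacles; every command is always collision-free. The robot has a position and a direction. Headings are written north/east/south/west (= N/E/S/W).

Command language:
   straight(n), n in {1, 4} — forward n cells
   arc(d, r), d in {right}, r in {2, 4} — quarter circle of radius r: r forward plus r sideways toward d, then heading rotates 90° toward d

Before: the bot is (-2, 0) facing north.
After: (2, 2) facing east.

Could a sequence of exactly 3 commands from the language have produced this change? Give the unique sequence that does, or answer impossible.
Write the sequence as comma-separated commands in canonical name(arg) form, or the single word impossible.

arc(right, 2), straight(1), straight(1)

key: position moved to (2,2) AND the heading swung to E — translation plus rotation needed
start: (-2, 0) facing north
[1] after arc(right, 2): (0, 2) facing east
[2] after straight(1): (1, 2) facing east
[3] after straight(1): (2, 2) facing east
no rival 3-sequence matches.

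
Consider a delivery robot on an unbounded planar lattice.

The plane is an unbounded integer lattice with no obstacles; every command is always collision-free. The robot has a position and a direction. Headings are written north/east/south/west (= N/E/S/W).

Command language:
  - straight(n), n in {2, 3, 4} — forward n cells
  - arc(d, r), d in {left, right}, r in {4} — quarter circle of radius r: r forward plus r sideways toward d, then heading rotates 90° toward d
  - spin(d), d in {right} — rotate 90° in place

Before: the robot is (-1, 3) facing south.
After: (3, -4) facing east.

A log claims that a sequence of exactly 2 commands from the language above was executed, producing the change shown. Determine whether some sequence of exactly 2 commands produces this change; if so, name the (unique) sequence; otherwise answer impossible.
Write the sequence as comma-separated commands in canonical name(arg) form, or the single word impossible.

key: position moved to (3,-4) AND the heading swung to E — translation plus rotation needed
from: (-1, 3) facing south
1. straight(3) → (-1, 0) facing south
2. arc(left, 4) → (3, -4) facing east
no other 2-command option fits: unique.

straight(3), arc(left, 4)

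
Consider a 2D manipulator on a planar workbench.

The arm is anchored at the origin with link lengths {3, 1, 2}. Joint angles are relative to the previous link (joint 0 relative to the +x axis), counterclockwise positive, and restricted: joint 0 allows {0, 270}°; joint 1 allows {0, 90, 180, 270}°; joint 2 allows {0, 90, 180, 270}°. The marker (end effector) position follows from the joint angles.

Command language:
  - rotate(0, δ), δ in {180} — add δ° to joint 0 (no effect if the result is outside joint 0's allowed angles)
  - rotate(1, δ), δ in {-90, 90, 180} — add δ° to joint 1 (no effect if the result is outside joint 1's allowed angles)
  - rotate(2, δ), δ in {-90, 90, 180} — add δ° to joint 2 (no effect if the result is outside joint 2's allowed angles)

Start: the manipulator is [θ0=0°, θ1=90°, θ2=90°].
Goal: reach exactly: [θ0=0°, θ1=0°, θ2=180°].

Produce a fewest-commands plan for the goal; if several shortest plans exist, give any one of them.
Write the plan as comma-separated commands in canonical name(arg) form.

begin: [θ0=0°, θ1=90°, θ2=90°]
t=1 rotate(2, 90) ⇒ [θ0=0°, θ1=90°, θ2=180°]
t=2 rotate(1, -90) ⇒ [θ0=0°, θ1=0°, θ2=180°]
shorter routes all fall short; 2 is best.

rotate(2, 90), rotate(1, -90)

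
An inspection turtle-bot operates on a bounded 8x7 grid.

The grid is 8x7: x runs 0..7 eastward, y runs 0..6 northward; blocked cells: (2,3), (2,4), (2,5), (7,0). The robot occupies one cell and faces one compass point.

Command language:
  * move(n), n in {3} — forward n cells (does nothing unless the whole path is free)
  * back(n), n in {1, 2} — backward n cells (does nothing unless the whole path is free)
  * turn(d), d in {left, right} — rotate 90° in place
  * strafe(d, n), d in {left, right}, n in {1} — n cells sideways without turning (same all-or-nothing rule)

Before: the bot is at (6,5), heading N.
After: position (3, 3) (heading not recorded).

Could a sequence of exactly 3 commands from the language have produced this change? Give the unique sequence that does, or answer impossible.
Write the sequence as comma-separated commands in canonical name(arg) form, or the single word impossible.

key: running move(3) before back(2) would end elsewhere — order is forced
begin: at (6,5), heading N
t=1 back(2) ⇒ at (6,3), heading N
t=2 turn(left) ⇒ at (6,3), heading W
t=3 move(3) ⇒ at (3,3), heading W
no other 3-command option fits: unique.

back(2), turn(left), move(3)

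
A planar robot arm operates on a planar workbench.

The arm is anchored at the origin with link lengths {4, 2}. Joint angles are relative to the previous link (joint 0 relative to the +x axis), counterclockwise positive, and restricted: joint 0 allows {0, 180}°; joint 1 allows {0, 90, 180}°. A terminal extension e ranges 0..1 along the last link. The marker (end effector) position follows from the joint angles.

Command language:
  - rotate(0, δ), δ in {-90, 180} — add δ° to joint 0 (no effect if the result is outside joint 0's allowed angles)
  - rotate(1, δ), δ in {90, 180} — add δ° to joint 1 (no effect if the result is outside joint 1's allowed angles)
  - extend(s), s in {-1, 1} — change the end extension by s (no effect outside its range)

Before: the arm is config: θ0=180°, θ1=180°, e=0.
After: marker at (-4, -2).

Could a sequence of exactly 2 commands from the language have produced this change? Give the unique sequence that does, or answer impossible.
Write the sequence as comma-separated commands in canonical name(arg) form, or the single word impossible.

key: running rotate(1, 90) before rotate(1, 180) would end elsewhere — order is forced
start: config: θ0=180°, θ1=180°, e=0
step 1 (rotate(1, 180)): config: θ0=180°, θ1=0°, e=0
step 2 (rotate(1, 90)): config: θ0=180°, θ1=90°, e=0
no rival 2-sequence matches.

rotate(1, 180), rotate(1, 90)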